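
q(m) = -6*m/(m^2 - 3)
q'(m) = 12*m^2/(m^2 - 3)^2 - 6/(m^2 - 3)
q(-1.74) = 378.26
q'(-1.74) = 47476.37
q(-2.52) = 4.51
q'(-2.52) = 5.00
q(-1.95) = 14.58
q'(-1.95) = 63.38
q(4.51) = -1.56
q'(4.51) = 0.47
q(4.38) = -1.62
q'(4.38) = 0.51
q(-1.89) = 19.82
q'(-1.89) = 120.48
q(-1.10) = -3.69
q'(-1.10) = 7.88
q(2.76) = -3.59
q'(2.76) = 2.99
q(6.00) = -1.09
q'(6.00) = 0.21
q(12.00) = -0.51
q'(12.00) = 0.04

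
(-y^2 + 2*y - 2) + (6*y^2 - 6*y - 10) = 5*y^2 - 4*y - 12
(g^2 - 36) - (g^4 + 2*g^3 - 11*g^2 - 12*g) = -g^4 - 2*g^3 + 12*g^2 + 12*g - 36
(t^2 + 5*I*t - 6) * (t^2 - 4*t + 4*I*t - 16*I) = t^4 - 4*t^3 + 9*I*t^3 - 26*t^2 - 36*I*t^2 + 104*t - 24*I*t + 96*I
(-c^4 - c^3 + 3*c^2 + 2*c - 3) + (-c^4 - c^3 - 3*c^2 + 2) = -2*c^4 - 2*c^3 + 2*c - 1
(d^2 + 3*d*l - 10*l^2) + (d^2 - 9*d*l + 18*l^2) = 2*d^2 - 6*d*l + 8*l^2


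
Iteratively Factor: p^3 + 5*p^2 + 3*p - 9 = (p - 1)*(p^2 + 6*p + 9) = (p - 1)*(p + 3)*(p + 3)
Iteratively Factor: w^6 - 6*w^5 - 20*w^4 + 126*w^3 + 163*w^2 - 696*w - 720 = (w - 4)*(w^5 - 2*w^4 - 28*w^3 + 14*w^2 + 219*w + 180) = (w - 4)^2*(w^4 + 2*w^3 - 20*w^2 - 66*w - 45) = (w - 4)^2*(w + 1)*(w^3 + w^2 - 21*w - 45) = (w - 4)^2*(w + 1)*(w + 3)*(w^2 - 2*w - 15) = (w - 5)*(w - 4)^2*(w + 1)*(w + 3)*(w + 3)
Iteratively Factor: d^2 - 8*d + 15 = (d - 3)*(d - 5)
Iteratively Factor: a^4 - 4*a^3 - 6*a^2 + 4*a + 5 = (a - 1)*(a^3 - 3*a^2 - 9*a - 5) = (a - 5)*(a - 1)*(a^2 + 2*a + 1) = (a - 5)*(a - 1)*(a + 1)*(a + 1)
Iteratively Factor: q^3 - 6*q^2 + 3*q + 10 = (q + 1)*(q^2 - 7*q + 10) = (q - 5)*(q + 1)*(q - 2)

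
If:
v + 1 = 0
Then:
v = -1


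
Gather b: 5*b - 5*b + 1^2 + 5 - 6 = 0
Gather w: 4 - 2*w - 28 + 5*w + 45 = 3*w + 21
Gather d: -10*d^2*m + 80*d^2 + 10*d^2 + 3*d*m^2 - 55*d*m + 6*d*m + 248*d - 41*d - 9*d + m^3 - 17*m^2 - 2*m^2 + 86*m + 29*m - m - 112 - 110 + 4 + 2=d^2*(90 - 10*m) + d*(3*m^2 - 49*m + 198) + m^3 - 19*m^2 + 114*m - 216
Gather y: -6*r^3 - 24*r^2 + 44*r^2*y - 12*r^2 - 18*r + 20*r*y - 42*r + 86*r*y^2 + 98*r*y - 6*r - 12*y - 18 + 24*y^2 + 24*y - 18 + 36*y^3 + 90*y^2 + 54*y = -6*r^3 - 36*r^2 - 66*r + 36*y^3 + y^2*(86*r + 114) + y*(44*r^2 + 118*r + 66) - 36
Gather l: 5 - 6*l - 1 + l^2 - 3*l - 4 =l^2 - 9*l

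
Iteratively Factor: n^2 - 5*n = (n)*(n - 5)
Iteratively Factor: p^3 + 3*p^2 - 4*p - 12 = (p + 3)*(p^2 - 4) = (p - 2)*(p + 3)*(p + 2)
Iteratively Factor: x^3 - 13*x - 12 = (x - 4)*(x^2 + 4*x + 3) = (x - 4)*(x + 1)*(x + 3)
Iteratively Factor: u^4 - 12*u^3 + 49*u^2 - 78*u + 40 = (u - 1)*(u^3 - 11*u^2 + 38*u - 40) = (u - 4)*(u - 1)*(u^2 - 7*u + 10) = (u - 5)*(u - 4)*(u - 1)*(u - 2)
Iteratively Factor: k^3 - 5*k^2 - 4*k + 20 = (k + 2)*(k^2 - 7*k + 10) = (k - 5)*(k + 2)*(k - 2)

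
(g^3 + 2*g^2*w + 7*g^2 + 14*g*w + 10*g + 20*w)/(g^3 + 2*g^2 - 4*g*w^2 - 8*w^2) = (-g - 5)/(-g + 2*w)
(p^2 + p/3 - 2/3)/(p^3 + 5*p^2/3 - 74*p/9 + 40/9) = 3*(p + 1)/(3*p^2 + 7*p - 20)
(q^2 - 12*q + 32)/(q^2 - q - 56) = (q - 4)/(q + 7)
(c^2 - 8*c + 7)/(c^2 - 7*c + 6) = (c - 7)/(c - 6)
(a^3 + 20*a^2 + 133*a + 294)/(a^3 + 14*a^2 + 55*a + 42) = (a + 7)/(a + 1)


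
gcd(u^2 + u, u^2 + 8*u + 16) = 1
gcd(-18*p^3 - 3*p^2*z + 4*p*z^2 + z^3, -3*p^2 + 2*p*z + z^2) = 3*p + z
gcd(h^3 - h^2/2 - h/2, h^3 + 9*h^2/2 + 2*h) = h^2 + h/2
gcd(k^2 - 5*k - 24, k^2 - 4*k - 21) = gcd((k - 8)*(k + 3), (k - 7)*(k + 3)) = k + 3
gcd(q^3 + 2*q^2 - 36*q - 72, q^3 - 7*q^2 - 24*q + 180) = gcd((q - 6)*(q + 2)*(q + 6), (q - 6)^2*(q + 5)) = q - 6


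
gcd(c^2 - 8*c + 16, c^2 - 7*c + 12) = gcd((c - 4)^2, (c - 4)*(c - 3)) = c - 4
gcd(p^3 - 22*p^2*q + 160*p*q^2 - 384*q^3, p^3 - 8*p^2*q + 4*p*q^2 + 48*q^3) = p - 6*q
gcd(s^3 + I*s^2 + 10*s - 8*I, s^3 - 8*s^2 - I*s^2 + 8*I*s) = s - I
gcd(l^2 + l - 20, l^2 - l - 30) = l + 5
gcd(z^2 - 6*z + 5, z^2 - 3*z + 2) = z - 1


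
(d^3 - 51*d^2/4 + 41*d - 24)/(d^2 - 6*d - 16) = (d^2 - 19*d/4 + 3)/(d + 2)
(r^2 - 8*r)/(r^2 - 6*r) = (r - 8)/(r - 6)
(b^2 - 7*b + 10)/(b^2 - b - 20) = (b - 2)/(b + 4)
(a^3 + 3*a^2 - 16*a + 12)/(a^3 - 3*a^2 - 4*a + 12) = (a^2 + 5*a - 6)/(a^2 - a - 6)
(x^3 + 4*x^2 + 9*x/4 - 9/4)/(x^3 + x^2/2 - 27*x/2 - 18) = (x - 1/2)/(x - 4)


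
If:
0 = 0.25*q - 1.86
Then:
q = 7.44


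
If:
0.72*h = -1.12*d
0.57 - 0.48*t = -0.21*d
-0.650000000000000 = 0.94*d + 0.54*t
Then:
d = -1.10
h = 1.71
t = 0.71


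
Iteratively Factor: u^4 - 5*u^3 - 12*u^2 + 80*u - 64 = (u - 4)*(u^3 - u^2 - 16*u + 16) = (u - 4)^2*(u^2 + 3*u - 4) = (u - 4)^2*(u + 4)*(u - 1)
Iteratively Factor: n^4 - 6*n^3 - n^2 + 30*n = (n - 3)*(n^3 - 3*n^2 - 10*n) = n*(n - 3)*(n^2 - 3*n - 10) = n*(n - 5)*(n - 3)*(n + 2)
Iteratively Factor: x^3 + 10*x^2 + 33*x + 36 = (x + 4)*(x^2 + 6*x + 9) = (x + 3)*(x + 4)*(x + 3)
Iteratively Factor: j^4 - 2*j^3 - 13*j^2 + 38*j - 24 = (j - 3)*(j^3 + j^2 - 10*j + 8) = (j - 3)*(j - 1)*(j^2 + 2*j - 8) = (j - 3)*(j - 2)*(j - 1)*(j + 4)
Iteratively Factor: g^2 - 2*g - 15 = (g + 3)*(g - 5)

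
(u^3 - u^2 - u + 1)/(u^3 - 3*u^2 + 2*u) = (u^2 - 1)/(u*(u - 2))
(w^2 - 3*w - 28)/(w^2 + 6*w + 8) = (w - 7)/(w + 2)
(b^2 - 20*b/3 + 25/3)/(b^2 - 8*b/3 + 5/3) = (b - 5)/(b - 1)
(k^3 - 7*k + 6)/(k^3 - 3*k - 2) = (-k^3 + 7*k - 6)/(-k^3 + 3*k + 2)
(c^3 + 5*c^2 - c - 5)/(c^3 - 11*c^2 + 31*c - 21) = (c^2 + 6*c + 5)/(c^2 - 10*c + 21)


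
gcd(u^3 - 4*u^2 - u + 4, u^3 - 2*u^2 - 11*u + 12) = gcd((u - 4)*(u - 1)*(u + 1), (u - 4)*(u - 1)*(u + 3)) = u^2 - 5*u + 4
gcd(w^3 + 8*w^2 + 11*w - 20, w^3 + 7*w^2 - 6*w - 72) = w + 4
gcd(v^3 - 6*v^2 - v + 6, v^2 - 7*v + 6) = v^2 - 7*v + 6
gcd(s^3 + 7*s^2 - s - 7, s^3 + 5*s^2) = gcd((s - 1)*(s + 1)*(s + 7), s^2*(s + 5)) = 1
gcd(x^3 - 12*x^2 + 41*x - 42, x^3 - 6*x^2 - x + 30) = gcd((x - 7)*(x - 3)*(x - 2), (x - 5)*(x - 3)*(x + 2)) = x - 3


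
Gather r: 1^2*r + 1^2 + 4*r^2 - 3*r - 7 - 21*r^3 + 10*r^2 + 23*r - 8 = -21*r^3 + 14*r^2 + 21*r - 14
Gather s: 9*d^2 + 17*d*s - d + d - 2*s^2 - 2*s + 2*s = 9*d^2 + 17*d*s - 2*s^2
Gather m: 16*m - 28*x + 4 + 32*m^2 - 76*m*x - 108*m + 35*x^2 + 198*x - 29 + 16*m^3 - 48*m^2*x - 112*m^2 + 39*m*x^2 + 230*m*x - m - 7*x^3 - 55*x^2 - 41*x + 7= 16*m^3 + m^2*(-48*x - 80) + m*(39*x^2 + 154*x - 93) - 7*x^3 - 20*x^2 + 129*x - 18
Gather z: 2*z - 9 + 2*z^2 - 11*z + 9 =2*z^2 - 9*z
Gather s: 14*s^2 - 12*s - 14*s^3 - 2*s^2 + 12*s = -14*s^3 + 12*s^2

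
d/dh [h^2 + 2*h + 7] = 2*h + 2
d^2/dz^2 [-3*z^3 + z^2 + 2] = 2 - 18*z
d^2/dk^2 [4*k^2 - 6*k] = 8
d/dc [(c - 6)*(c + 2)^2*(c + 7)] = 4*c^3 + 15*c^2 - 68*c - 164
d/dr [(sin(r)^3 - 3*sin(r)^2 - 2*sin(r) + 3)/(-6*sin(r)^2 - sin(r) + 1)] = (-6*sin(r)^4 - 2*sin(r)^3 - 6*sin(r)^2 + 30*sin(r) + 1)*cos(r)/((2*sin(r) + 1)^2*(3*sin(r) - 1)^2)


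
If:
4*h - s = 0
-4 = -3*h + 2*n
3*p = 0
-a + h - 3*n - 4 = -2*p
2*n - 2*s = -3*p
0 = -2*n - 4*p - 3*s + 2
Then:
No Solution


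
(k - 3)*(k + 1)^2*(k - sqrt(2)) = k^4 - sqrt(2)*k^3 - k^3 - 5*k^2 + sqrt(2)*k^2 - 3*k + 5*sqrt(2)*k + 3*sqrt(2)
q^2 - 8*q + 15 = (q - 5)*(q - 3)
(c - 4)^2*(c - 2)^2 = c^4 - 12*c^3 + 52*c^2 - 96*c + 64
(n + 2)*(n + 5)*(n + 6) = n^3 + 13*n^2 + 52*n + 60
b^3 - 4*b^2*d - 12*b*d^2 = b*(b - 6*d)*(b + 2*d)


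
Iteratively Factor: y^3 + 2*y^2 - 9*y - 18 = (y + 2)*(y^2 - 9) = (y + 2)*(y + 3)*(y - 3)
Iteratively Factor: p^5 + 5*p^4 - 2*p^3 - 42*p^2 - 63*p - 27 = (p + 1)*(p^4 + 4*p^3 - 6*p^2 - 36*p - 27) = (p + 1)*(p + 3)*(p^3 + p^2 - 9*p - 9) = (p + 1)^2*(p + 3)*(p^2 - 9) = (p + 1)^2*(p + 3)^2*(p - 3)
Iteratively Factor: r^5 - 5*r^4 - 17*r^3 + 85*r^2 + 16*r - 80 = (r - 4)*(r^4 - r^3 - 21*r^2 + r + 20) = (r - 4)*(r - 1)*(r^3 - 21*r - 20) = (r - 5)*(r - 4)*(r - 1)*(r^2 + 5*r + 4) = (r - 5)*(r - 4)*(r - 1)*(r + 1)*(r + 4)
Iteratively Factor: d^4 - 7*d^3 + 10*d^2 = (d)*(d^3 - 7*d^2 + 10*d) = d*(d - 5)*(d^2 - 2*d) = d^2*(d - 5)*(d - 2)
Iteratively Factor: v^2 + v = (v + 1)*(v)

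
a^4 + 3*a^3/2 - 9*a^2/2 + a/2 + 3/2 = (a - 1)^2*(a + 1/2)*(a + 3)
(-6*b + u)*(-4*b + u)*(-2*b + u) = -48*b^3 + 44*b^2*u - 12*b*u^2 + u^3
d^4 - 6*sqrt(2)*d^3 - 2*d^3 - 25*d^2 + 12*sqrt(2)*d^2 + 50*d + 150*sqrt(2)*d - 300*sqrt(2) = (d - 5)*(d - 2)*(d + 5)*(d - 6*sqrt(2))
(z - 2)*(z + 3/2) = z^2 - z/2 - 3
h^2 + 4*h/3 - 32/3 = (h - 8/3)*(h + 4)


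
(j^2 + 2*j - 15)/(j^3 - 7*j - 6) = (j + 5)/(j^2 + 3*j + 2)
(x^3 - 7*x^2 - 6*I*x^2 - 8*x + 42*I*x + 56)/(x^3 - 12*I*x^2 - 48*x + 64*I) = (x^2 - x*(7 + 2*I) + 14*I)/(x^2 - 8*I*x - 16)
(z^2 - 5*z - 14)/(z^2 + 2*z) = (z - 7)/z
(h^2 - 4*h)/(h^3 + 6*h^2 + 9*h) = (h - 4)/(h^2 + 6*h + 9)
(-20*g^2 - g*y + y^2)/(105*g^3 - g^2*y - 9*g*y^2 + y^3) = (4*g + y)/(-21*g^2 - 4*g*y + y^2)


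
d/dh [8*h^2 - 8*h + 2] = 16*h - 8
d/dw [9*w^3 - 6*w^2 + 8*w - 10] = 27*w^2 - 12*w + 8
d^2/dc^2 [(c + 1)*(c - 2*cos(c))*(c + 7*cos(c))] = -5*c^2*cos(c) - 20*c*sin(c) - 5*c*cos(c) + 28*c*cos(2*c) + 6*c + 28*sqrt(2)*sin(2*c + pi/4) + 10*sqrt(2)*cos(c + pi/4) + 2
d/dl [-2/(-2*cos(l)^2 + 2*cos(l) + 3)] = 4*(-sin(l) + sin(2*l))/(2*cos(l) - cos(2*l) + 2)^2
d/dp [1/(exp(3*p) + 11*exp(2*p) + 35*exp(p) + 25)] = (-3*exp(2*p) - 22*exp(p) - 35)*exp(p)/(exp(3*p) + 11*exp(2*p) + 35*exp(p) + 25)^2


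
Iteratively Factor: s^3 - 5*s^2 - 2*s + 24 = (s - 3)*(s^2 - 2*s - 8) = (s - 4)*(s - 3)*(s + 2)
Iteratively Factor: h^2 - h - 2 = (h + 1)*(h - 2)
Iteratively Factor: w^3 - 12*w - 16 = (w + 2)*(w^2 - 2*w - 8) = (w - 4)*(w + 2)*(w + 2)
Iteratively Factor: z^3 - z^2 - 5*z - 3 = (z + 1)*(z^2 - 2*z - 3) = (z + 1)^2*(z - 3)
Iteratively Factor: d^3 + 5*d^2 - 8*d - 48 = (d + 4)*(d^2 + d - 12) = (d - 3)*(d + 4)*(d + 4)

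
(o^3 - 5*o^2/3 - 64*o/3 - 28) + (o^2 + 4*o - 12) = o^3 - 2*o^2/3 - 52*o/3 - 40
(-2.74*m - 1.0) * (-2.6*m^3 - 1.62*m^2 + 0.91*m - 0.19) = 7.124*m^4 + 7.0388*m^3 - 0.8734*m^2 - 0.3894*m + 0.19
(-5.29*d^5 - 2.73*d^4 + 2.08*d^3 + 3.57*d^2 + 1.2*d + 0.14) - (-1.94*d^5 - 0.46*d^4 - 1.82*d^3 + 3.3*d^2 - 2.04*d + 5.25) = -3.35*d^5 - 2.27*d^4 + 3.9*d^3 + 0.27*d^2 + 3.24*d - 5.11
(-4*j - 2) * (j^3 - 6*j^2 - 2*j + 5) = -4*j^4 + 22*j^3 + 20*j^2 - 16*j - 10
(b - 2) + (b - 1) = 2*b - 3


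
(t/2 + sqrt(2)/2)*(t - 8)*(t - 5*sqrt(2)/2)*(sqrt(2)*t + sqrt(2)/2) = sqrt(2)*t^4/2 - 15*sqrt(2)*t^3/4 - 3*t^3/2 - 9*sqrt(2)*t^2/2 + 45*t^2/4 + 6*t + 75*sqrt(2)*t/4 + 10*sqrt(2)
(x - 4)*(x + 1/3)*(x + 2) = x^3 - 5*x^2/3 - 26*x/3 - 8/3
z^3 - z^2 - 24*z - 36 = (z - 6)*(z + 2)*(z + 3)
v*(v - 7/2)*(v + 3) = v^3 - v^2/2 - 21*v/2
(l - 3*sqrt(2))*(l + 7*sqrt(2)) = l^2 + 4*sqrt(2)*l - 42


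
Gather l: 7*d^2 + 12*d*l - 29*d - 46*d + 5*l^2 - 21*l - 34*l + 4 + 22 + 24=7*d^2 - 75*d + 5*l^2 + l*(12*d - 55) + 50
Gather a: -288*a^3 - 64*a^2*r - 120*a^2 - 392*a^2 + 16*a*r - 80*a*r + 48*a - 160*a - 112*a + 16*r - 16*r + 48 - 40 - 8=-288*a^3 + a^2*(-64*r - 512) + a*(-64*r - 224)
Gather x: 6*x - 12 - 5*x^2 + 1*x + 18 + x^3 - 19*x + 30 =x^3 - 5*x^2 - 12*x + 36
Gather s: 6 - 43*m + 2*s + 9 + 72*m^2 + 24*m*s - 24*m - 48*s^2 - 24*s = 72*m^2 - 67*m - 48*s^2 + s*(24*m - 22) + 15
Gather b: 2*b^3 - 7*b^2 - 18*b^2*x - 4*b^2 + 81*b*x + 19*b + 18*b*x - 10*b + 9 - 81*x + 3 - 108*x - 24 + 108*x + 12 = 2*b^3 + b^2*(-18*x - 11) + b*(99*x + 9) - 81*x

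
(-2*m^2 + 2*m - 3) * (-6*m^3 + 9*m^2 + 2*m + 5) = 12*m^5 - 30*m^4 + 32*m^3 - 33*m^2 + 4*m - 15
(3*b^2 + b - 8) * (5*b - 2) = 15*b^3 - b^2 - 42*b + 16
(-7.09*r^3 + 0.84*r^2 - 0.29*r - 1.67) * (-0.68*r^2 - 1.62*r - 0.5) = 4.8212*r^5 + 10.9146*r^4 + 2.3814*r^3 + 1.1854*r^2 + 2.8504*r + 0.835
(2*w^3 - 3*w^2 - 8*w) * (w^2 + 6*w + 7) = 2*w^5 + 9*w^4 - 12*w^3 - 69*w^2 - 56*w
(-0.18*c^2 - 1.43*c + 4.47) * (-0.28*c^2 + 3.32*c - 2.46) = 0.0504*c^4 - 0.1972*c^3 - 5.5564*c^2 + 18.3582*c - 10.9962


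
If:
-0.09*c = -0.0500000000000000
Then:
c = 0.56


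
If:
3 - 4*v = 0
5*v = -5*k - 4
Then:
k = -31/20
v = 3/4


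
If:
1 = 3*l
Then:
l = 1/3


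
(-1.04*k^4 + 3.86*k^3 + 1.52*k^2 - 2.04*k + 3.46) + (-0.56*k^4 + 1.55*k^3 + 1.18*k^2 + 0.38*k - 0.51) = -1.6*k^4 + 5.41*k^3 + 2.7*k^2 - 1.66*k + 2.95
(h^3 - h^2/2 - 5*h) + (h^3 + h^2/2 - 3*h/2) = 2*h^3 - 13*h/2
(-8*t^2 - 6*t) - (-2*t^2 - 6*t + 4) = -6*t^2 - 4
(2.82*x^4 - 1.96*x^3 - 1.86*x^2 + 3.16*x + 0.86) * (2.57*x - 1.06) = 7.2474*x^5 - 8.0264*x^4 - 2.7026*x^3 + 10.0928*x^2 - 1.1394*x - 0.9116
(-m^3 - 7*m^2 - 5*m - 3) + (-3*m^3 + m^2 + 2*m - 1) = -4*m^3 - 6*m^2 - 3*m - 4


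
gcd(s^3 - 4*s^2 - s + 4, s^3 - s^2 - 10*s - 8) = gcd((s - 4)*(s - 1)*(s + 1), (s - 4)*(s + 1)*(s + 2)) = s^2 - 3*s - 4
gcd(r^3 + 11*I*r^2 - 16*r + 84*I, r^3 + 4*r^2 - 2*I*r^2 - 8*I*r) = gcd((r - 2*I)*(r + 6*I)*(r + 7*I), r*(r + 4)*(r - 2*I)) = r - 2*I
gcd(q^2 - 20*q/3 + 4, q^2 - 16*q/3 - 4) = q - 6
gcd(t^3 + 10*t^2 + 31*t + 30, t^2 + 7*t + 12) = t + 3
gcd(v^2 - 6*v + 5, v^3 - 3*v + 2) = v - 1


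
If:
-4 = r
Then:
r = -4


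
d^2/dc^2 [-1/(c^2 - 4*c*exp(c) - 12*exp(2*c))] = 2*((-c^2 + 4*c*exp(c) + 12*exp(2*c))*(-2*c*exp(c) - 24*exp(2*c) - 4*exp(c) + 1) + 4*(2*c*exp(c) - c + 12*exp(2*c) + 2*exp(c))^2)/(-c^2 + 4*c*exp(c) + 12*exp(2*c))^3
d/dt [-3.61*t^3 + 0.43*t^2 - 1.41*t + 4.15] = -10.83*t^2 + 0.86*t - 1.41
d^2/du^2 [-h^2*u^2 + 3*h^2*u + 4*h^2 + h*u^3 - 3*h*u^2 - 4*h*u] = 2*h*(-h + 3*u - 3)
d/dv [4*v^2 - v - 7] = 8*v - 1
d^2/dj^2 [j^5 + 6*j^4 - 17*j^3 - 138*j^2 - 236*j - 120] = 20*j^3 + 72*j^2 - 102*j - 276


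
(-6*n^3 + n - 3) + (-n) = -6*n^3 - 3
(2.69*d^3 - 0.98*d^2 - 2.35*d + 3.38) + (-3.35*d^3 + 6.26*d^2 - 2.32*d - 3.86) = -0.66*d^3 + 5.28*d^2 - 4.67*d - 0.48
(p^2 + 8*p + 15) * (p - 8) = p^3 - 49*p - 120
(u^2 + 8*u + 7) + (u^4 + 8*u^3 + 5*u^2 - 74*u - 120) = u^4 + 8*u^3 + 6*u^2 - 66*u - 113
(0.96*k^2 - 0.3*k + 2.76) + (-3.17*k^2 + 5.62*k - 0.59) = -2.21*k^2 + 5.32*k + 2.17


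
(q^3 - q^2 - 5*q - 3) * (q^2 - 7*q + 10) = q^5 - 8*q^4 + 12*q^3 + 22*q^2 - 29*q - 30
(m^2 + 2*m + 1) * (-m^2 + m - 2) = -m^4 - m^3 - m^2 - 3*m - 2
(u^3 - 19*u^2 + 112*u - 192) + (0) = u^3 - 19*u^2 + 112*u - 192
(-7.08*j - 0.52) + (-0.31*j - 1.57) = -7.39*j - 2.09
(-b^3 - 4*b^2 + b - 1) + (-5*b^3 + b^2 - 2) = -6*b^3 - 3*b^2 + b - 3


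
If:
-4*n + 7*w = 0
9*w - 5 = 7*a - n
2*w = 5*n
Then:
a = -5/7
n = 0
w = 0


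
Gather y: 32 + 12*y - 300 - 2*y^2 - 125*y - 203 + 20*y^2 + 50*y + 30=18*y^2 - 63*y - 441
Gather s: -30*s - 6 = -30*s - 6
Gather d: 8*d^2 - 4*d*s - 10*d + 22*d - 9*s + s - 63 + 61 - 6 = 8*d^2 + d*(12 - 4*s) - 8*s - 8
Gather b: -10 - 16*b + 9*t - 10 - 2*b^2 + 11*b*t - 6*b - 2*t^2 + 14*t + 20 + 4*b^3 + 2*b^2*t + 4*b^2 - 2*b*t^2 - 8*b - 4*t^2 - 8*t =4*b^3 + b^2*(2*t + 2) + b*(-2*t^2 + 11*t - 30) - 6*t^2 + 15*t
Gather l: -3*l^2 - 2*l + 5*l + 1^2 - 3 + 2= -3*l^2 + 3*l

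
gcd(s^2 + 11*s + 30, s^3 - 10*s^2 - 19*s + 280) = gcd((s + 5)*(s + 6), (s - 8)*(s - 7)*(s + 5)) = s + 5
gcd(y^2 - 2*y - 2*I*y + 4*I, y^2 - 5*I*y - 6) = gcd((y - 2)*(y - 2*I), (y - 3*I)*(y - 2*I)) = y - 2*I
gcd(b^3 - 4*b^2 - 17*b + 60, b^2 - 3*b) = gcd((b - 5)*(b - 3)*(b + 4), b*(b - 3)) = b - 3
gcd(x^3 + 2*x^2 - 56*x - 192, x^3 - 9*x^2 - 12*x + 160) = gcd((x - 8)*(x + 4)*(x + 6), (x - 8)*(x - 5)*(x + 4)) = x^2 - 4*x - 32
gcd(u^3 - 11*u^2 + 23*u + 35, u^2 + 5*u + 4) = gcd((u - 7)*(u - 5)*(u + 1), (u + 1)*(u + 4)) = u + 1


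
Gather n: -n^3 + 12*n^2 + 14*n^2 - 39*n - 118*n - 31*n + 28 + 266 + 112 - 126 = -n^3 + 26*n^2 - 188*n + 280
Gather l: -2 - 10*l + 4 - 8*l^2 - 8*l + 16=-8*l^2 - 18*l + 18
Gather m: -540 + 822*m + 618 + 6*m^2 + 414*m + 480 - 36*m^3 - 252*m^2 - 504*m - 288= -36*m^3 - 246*m^2 + 732*m + 270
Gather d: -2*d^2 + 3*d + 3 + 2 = -2*d^2 + 3*d + 5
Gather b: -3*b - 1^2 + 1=-3*b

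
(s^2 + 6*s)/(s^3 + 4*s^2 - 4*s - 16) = s*(s + 6)/(s^3 + 4*s^2 - 4*s - 16)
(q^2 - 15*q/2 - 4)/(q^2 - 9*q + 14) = (q^2 - 15*q/2 - 4)/(q^2 - 9*q + 14)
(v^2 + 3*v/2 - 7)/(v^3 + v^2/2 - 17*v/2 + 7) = 1/(v - 1)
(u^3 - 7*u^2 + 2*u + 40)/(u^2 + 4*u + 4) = (u^2 - 9*u + 20)/(u + 2)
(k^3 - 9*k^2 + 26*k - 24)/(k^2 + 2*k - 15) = (k^2 - 6*k + 8)/(k + 5)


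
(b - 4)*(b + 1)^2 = b^3 - 2*b^2 - 7*b - 4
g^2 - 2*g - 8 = (g - 4)*(g + 2)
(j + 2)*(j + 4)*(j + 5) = j^3 + 11*j^2 + 38*j + 40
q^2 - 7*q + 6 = (q - 6)*(q - 1)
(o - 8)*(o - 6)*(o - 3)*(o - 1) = o^4 - 18*o^3 + 107*o^2 - 234*o + 144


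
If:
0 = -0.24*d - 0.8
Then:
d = -3.33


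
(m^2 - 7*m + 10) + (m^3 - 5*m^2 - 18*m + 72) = m^3 - 4*m^2 - 25*m + 82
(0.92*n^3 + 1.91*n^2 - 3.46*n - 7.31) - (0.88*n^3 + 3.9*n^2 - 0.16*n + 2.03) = 0.04*n^3 - 1.99*n^2 - 3.3*n - 9.34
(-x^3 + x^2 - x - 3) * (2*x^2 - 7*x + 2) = -2*x^5 + 9*x^4 - 11*x^3 + 3*x^2 + 19*x - 6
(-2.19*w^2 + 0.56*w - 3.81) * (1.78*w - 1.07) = -3.8982*w^3 + 3.3401*w^2 - 7.381*w + 4.0767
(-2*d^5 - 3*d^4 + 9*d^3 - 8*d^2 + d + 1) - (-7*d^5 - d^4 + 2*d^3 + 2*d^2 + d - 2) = 5*d^5 - 2*d^4 + 7*d^3 - 10*d^2 + 3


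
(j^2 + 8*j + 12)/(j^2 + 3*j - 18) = (j + 2)/(j - 3)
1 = 1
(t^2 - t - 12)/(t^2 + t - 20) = (t + 3)/(t + 5)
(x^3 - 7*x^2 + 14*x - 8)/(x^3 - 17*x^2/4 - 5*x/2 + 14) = 4*(x - 1)/(4*x + 7)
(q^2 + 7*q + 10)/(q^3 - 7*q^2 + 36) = (q + 5)/(q^2 - 9*q + 18)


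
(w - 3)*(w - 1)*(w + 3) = w^3 - w^2 - 9*w + 9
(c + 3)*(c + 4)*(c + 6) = c^3 + 13*c^2 + 54*c + 72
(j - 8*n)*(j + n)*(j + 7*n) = j^3 - 57*j*n^2 - 56*n^3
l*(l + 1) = l^2 + l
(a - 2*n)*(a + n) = a^2 - a*n - 2*n^2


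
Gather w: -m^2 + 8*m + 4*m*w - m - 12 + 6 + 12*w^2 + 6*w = -m^2 + 7*m + 12*w^2 + w*(4*m + 6) - 6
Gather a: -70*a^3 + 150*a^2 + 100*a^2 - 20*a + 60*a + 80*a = -70*a^3 + 250*a^2 + 120*a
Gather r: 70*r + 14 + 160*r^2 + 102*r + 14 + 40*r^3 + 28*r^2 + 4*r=40*r^3 + 188*r^2 + 176*r + 28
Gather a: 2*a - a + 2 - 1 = a + 1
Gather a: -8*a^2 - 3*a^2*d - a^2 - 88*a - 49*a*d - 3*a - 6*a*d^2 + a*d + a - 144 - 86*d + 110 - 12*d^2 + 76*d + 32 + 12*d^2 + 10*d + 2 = a^2*(-3*d - 9) + a*(-6*d^2 - 48*d - 90)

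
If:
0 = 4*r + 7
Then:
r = -7/4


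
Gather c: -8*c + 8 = 8 - 8*c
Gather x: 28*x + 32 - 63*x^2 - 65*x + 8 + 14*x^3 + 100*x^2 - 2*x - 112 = 14*x^3 + 37*x^2 - 39*x - 72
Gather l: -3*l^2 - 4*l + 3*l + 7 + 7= -3*l^2 - l + 14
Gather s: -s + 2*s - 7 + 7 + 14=s + 14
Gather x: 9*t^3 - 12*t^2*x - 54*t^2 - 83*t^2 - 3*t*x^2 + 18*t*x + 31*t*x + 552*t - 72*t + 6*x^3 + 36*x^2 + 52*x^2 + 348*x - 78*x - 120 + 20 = 9*t^3 - 137*t^2 + 480*t + 6*x^3 + x^2*(88 - 3*t) + x*(-12*t^2 + 49*t + 270) - 100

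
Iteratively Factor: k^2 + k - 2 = (k - 1)*(k + 2)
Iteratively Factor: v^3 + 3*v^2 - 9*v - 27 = (v - 3)*(v^2 + 6*v + 9) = (v - 3)*(v + 3)*(v + 3)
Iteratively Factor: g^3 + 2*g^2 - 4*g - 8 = (g + 2)*(g^2 - 4) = (g + 2)^2*(g - 2)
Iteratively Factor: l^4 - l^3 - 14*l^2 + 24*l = (l - 2)*(l^3 + l^2 - 12*l) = l*(l - 2)*(l^2 + l - 12) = l*(l - 2)*(l + 4)*(l - 3)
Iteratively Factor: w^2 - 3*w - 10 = (w + 2)*(w - 5)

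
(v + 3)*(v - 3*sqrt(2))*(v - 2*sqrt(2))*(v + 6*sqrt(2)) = v^4 + sqrt(2)*v^3 + 3*v^3 - 48*v^2 + 3*sqrt(2)*v^2 - 144*v + 72*sqrt(2)*v + 216*sqrt(2)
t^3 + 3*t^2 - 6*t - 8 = (t - 2)*(t + 1)*(t + 4)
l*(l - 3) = l^2 - 3*l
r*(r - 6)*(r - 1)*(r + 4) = r^4 - 3*r^3 - 22*r^2 + 24*r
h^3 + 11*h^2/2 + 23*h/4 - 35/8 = (h - 1/2)*(h + 5/2)*(h + 7/2)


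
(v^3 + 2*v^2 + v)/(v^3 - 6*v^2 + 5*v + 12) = v*(v + 1)/(v^2 - 7*v + 12)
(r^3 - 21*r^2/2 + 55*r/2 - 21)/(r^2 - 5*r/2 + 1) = (2*r^2 - 17*r + 21)/(2*r - 1)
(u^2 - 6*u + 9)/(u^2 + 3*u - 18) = (u - 3)/(u + 6)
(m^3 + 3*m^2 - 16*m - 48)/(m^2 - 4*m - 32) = (m^2 - m - 12)/(m - 8)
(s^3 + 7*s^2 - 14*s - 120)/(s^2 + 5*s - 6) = (s^2 + s - 20)/(s - 1)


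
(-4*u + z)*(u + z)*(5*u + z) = -20*u^3 - 19*u^2*z + 2*u*z^2 + z^3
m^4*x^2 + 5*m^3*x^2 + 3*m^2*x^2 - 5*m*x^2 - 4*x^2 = (m - 1)*(m + 4)*(m*x + x)^2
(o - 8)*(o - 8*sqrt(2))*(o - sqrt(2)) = o^3 - 9*sqrt(2)*o^2 - 8*o^2 + 16*o + 72*sqrt(2)*o - 128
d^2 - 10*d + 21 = (d - 7)*(d - 3)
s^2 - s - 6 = (s - 3)*(s + 2)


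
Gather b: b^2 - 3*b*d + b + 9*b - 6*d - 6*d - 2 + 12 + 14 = b^2 + b*(10 - 3*d) - 12*d + 24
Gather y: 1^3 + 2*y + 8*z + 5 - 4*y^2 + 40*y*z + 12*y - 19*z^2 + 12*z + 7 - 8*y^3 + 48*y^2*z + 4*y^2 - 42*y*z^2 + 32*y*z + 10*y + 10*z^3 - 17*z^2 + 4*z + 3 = -8*y^3 + 48*y^2*z + y*(-42*z^2 + 72*z + 24) + 10*z^3 - 36*z^2 + 24*z + 16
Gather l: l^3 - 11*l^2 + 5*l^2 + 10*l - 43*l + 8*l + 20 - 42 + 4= l^3 - 6*l^2 - 25*l - 18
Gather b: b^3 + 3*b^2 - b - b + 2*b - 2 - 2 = b^3 + 3*b^2 - 4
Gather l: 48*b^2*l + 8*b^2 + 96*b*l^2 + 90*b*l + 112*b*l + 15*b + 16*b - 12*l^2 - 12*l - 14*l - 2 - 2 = 8*b^2 + 31*b + l^2*(96*b - 12) + l*(48*b^2 + 202*b - 26) - 4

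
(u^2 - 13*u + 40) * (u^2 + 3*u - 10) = u^4 - 10*u^3 - 9*u^2 + 250*u - 400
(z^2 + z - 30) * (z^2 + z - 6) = z^4 + 2*z^3 - 35*z^2 - 36*z + 180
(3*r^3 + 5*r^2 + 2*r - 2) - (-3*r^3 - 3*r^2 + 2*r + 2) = 6*r^3 + 8*r^2 - 4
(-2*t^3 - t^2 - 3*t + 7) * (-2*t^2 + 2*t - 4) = 4*t^5 - 2*t^4 + 12*t^3 - 16*t^2 + 26*t - 28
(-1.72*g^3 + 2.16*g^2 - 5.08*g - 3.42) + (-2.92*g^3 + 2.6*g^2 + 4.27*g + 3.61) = -4.64*g^3 + 4.76*g^2 - 0.81*g + 0.19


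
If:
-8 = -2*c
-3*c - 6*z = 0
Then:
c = 4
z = -2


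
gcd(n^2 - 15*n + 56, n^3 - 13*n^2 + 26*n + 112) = n^2 - 15*n + 56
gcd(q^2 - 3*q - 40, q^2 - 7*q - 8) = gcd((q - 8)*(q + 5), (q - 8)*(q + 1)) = q - 8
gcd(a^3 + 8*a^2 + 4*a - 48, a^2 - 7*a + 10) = a - 2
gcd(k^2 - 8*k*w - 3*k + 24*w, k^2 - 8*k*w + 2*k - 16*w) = -k + 8*w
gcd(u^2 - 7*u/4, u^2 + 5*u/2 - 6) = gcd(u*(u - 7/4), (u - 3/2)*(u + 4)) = 1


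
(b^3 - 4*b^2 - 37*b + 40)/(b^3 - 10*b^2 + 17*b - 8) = (b + 5)/(b - 1)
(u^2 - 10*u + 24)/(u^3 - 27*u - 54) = (u - 4)/(u^2 + 6*u + 9)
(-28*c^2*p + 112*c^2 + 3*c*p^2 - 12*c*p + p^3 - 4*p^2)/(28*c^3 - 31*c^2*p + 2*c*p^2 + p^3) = (p - 4)/(-c + p)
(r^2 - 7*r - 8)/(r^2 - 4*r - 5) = (r - 8)/(r - 5)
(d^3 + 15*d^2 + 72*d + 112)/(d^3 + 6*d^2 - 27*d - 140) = (d + 4)/(d - 5)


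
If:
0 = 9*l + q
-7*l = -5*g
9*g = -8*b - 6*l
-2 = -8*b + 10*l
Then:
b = 93/572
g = -14/143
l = -10/143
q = 90/143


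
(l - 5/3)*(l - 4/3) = l^2 - 3*l + 20/9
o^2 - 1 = (o - 1)*(o + 1)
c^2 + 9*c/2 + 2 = (c + 1/2)*(c + 4)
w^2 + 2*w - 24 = (w - 4)*(w + 6)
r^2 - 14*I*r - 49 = (r - 7*I)^2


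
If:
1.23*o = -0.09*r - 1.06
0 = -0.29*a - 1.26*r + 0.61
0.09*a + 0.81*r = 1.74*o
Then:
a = 15.54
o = -0.64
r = -3.09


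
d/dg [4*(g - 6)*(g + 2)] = 8*g - 16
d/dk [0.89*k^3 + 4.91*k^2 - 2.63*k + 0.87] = 2.67*k^2 + 9.82*k - 2.63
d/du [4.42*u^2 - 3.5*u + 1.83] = 8.84*u - 3.5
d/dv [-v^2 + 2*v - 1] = 2 - 2*v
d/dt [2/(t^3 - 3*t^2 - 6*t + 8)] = 6*(-t^2 + 2*t + 2)/(t^3 - 3*t^2 - 6*t + 8)^2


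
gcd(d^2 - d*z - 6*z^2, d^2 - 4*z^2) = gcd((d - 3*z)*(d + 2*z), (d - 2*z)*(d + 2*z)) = d + 2*z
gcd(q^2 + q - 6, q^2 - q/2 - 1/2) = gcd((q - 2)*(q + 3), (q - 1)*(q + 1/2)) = 1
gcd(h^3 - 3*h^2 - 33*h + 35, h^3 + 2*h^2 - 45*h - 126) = h - 7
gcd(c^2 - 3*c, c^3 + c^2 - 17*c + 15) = c - 3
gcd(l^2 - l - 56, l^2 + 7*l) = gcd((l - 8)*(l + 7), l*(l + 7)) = l + 7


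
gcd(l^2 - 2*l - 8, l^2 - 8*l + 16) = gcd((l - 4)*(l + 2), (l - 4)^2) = l - 4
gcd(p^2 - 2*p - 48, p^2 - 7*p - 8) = p - 8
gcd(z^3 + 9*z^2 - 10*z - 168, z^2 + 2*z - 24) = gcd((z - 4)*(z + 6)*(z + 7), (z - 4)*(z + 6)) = z^2 + 2*z - 24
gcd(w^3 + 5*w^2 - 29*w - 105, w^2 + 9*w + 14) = w + 7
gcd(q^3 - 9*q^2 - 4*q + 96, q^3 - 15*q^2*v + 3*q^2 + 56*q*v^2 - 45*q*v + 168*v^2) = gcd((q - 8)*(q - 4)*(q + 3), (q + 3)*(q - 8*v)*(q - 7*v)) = q + 3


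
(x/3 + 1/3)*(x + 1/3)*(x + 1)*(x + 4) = x^4/3 + 19*x^3/9 + 11*x^2/3 + 7*x/3 + 4/9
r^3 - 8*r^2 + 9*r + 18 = (r - 6)*(r - 3)*(r + 1)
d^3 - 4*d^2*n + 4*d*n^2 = d*(d - 2*n)^2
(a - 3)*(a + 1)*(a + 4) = a^3 + 2*a^2 - 11*a - 12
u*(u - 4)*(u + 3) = u^3 - u^2 - 12*u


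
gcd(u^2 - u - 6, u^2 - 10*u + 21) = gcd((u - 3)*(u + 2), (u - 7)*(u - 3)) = u - 3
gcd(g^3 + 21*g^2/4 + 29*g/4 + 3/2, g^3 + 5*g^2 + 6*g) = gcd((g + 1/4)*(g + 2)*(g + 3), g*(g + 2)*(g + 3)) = g^2 + 5*g + 6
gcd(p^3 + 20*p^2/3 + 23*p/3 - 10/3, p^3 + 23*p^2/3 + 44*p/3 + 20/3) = p^2 + 7*p + 10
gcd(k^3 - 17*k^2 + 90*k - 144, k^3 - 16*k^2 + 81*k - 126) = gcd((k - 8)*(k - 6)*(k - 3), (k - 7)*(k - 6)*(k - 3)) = k^2 - 9*k + 18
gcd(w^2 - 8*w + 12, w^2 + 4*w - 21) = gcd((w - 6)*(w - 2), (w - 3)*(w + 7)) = 1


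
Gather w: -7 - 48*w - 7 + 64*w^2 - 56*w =64*w^2 - 104*w - 14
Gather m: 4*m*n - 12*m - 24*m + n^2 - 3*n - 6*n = m*(4*n - 36) + n^2 - 9*n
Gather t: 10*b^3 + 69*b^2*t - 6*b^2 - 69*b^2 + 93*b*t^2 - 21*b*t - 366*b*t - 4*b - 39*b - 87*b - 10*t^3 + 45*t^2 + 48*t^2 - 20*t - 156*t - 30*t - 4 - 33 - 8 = 10*b^3 - 75*b^2 - 130*b - 10*t^3 + t^2*(93*b + 93) + t*(69*b^2 - 387*b - 206) - 45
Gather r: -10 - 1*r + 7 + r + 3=0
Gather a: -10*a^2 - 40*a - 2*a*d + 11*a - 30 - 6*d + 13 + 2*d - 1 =-10*a^2 + a*(-2*d - 29) - 4*d - 18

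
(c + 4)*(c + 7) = c^2 + 11*c + 28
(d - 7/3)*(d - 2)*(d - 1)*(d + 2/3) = d^4 - 14*d^3/3 + 49*d^2/9 + 4*d/3 - 28/9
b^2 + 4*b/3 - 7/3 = (b - 1)*(b + 7/3)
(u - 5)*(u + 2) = u^2 - 3*u - 10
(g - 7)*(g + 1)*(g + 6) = g^3 - 43*g - 42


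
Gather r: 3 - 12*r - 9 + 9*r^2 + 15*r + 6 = 9*r^2 + 3*r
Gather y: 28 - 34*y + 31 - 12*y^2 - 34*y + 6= -12*y^2 - 68*y + 65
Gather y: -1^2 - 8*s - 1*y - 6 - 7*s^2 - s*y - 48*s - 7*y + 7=-7*s^2 - 56*s + y*(-s - 8)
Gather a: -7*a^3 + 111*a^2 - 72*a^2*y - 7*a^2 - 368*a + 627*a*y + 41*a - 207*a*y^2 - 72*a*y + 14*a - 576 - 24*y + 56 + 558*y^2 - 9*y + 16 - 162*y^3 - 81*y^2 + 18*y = -7*a^3 + a^2*(104 - 72*y) + a*(-207*y^2 + 555*y - 313) - 162*y^3 + 477*y^2 - 15*y - 504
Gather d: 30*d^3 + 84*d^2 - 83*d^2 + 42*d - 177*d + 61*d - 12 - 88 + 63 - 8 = 30*d^3 + d^2 - 74*d - 45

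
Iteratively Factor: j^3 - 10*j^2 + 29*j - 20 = (j - 1)*(j^2 - 9*j + 20) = (j - 4)*(j - 1)*(j - 5)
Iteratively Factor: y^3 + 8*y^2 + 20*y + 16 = (y + 4)*(y^2 + 4*y + 4) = (y + 2)*(y + 4)*(y + 2)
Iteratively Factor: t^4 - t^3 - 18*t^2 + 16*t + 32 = (t + 4)*(t^3 - 5*t^2 + 2*t + 8) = (t + 1)*(t + 4)*(t^2 - 6*t + 8) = (t - 4)*(t + 1)*(t + 4)*(t - 2)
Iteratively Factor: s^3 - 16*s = (s)*(s^2 - 16) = s*(s - 4)*(s + 4)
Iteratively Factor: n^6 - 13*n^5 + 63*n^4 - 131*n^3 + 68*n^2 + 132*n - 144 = (n - 3)*(n^5 - 10*n^4 + 33*n^3 - 32*n^2 - 28*n + 48) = (n - 3)*(n - 2)*(n^4 - 8*n^3 + 17*n^2 + 2*n - 24) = (n - 4)*(n - 3)*(n - 2)*(n^3 - 4*n^2 + n + 6) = (n - 4)*(n - 3)^2*(n - 2)*(n^2 - n - 2) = (n - 4)*(n - 3)^2*(n - 2)*(n + 1)*(n - 2)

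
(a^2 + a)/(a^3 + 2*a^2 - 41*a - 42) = a/(a^2 + a - 42)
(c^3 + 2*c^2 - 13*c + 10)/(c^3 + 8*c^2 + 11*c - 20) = (c - 2)/(c + 4)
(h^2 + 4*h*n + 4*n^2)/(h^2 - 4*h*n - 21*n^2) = (h^2 + 4*h*n + 4*n^2)/(h^2 - 4*h*n - 21*n^2)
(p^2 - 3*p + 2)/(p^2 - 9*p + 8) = (p - 2)/(p - 8)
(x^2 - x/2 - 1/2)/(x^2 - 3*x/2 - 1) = (x - 1)/(x - 2)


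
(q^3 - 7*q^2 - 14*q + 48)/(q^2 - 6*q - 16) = (q^2 + q - 6)/(q + 2)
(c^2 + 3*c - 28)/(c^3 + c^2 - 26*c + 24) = (c + 7)/(c^2 + 5*c - 6)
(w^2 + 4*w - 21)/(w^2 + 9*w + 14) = (w - 3)/(w + 2)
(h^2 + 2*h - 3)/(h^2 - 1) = (h + 3)/(h + 1)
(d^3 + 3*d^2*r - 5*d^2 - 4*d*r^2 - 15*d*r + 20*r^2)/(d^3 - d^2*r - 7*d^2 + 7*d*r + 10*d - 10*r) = (d + 4*r)/(d - 2)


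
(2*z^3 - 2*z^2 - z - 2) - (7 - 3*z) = 2*z^3 - 2*z^2 + 2*z - 9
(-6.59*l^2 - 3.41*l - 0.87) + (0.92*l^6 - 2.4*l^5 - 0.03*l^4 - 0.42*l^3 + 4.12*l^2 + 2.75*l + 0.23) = 0.92*l^6 - 2.4*l^5 - 0.03*l^4 - 0.42*l^3 - 2.47*l^2 - 0.66*l - 0.64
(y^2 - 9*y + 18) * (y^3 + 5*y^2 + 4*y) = y^5 - 4*y^4 - 23*y^3 + 54*y^2 + 72*y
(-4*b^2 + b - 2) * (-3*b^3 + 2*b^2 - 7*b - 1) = 12*b^5 - 11*b^4 + 36*b^3 - 7*b^2 + 13*b + 2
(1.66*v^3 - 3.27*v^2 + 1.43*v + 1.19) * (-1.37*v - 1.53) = -2.2742*v^4 + 1.9401*v^3 + 3.044*v^2 - 3.8182*v - 1.8207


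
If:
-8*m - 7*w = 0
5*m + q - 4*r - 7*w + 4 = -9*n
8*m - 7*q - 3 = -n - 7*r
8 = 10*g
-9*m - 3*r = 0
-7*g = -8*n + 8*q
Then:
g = 4/5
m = -97/50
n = 113/25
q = 191/50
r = 291/50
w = 388/175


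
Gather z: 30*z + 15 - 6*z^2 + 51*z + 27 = -6*z^2 + 81*z + 42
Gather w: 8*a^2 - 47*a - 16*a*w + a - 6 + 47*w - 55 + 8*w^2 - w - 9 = 8*a^2 - 46*a + 8*w^2 + w*(46 - 16*a) - 70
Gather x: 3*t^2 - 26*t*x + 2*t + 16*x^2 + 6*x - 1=3*t^2 + 2*t + 16*x^2 + x*(6 - 26*t) - 1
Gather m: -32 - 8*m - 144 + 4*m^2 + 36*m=4*m^2 + 28*m - 176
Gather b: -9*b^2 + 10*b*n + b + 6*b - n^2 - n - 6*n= -9*b^2 + b*(10*n + 7) - n^2 - 7*n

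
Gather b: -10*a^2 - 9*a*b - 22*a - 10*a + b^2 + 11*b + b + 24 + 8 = -10*a^2 - 32*a + b^2 + b*(12 - 9*a) + 32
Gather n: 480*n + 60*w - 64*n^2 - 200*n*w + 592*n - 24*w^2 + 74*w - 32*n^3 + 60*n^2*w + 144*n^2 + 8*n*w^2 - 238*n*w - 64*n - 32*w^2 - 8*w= -32*n^3 + n^2*(60*w + 80) + n*(8*w^2 - 438*w + 1008) - 56*w^2 + 126*w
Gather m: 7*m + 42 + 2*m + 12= 9*m + 54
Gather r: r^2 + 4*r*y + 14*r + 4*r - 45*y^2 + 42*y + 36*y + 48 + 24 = r^2 + r*(4*y + 18) - 45*y^2 + 78*y + 72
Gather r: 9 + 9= 18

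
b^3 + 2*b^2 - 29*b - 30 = (b - 5)*(b + 1)*(b + 6)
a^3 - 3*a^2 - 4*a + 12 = (a - 3)*(a - 2)*(a + 2)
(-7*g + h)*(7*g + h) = -49*g^2 + h^2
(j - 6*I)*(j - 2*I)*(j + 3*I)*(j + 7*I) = j^4 + 2*I*j^3 + 47*j^2 + 48*I*j + 252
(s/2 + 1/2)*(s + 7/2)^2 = s^3/2 + 4*s^2 + 77*s/8 + 49/8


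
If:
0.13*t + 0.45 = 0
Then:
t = -3.46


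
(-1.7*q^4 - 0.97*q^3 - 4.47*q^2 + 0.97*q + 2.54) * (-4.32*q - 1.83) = 7.344*q^5 + 7.3014*q^4 + 21.0855*q^3 + 3.9897*q^2 - 12.7479*q - 4.6482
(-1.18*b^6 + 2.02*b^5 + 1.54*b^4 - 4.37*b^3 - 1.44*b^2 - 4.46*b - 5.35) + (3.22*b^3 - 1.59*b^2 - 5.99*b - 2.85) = -1.18*b^6 + 2.02*b^5 + 1.54*b^4 - 1.15*b^3 - 3.03*b^2 - 10.45*b - 8.2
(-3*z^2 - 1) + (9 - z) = -3*z^2 - z + 8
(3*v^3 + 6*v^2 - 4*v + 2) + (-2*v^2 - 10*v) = 3*v^3 + 4*v^2 - 14*v + 2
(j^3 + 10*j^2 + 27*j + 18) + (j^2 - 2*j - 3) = j^3 + 11*j^2 + 25*j + 15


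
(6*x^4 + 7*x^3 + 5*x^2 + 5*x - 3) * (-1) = -6*x^4 - 7*x^3 - 5*x^2 - 5*x + 3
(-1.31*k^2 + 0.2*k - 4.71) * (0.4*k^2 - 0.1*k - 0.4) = -0.524*k^4 + 0.211*k^3 - 1.38*k^2 + 0.391*k + 1.884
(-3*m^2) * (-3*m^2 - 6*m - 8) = 9*m^4 + 18*m^3 + 24*m^2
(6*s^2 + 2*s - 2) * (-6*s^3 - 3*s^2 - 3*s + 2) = -36*s^5 - 30*s^4 - 12*s^3 + 12*s^2 + 10*s - 4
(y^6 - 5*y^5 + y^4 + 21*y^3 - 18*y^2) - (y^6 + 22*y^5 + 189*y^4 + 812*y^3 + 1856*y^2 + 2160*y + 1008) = -27*y^5 - 188*y^4 - 791*y^3 - 1874*y^2 - 2160*y - 1008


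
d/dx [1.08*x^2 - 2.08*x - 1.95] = 2.16*x - 2.08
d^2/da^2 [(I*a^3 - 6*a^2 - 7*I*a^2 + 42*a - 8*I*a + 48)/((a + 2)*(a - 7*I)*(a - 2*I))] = (a^6*(-30 - 18*I) + a^5*(144 + 36*I) + a^4*(900 - 3264*I) + a^3*(-10440 - 11884*I) + a^2*(-27720 - 9168*I) + a*(-44640 - 35568*I) - 57312 - 22848*I)/(a^9 + a^8*(6 - 27*I) + a^7*(-273 - 162*I) + a^6*(-1702 + 1161*I) + a^5*(570 + 8694*I) + a^4*(21660 + 12528*I) + a^3*(45136 - 19872*I) + a^2*(15456 - 63504*I) + a*(-32928 - 42336*I) - 21952)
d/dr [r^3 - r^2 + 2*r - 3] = 3*r^2 - 2*r + 2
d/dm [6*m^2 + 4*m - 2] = 12*m + 4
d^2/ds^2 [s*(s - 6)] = 2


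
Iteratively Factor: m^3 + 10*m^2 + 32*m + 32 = (m + 4)*(m^2 + 6*m + 8) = (m + 4)^2*(m + 2)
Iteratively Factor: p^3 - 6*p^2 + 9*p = (p)*(p^2 - 6*p + 9) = p*(p - 3)*(p - 3)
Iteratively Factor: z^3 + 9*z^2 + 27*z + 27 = (z + 3)*(z^2 + 6*z + 9) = (z + 3)^2*(z + 3)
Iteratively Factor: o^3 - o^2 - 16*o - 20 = (o + 2)*(o^2 - 3*o - 10) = (o + 2)^2*(o - 5)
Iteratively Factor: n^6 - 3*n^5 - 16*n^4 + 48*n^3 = (n - 4)*(n^5 + n^4 - 12*n^3) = n*(n - 4)*(n^4 + n^3 - 12*n^2) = n*(n - 4)*(n - 3)*(n^3 + 4*n^2) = n^2*(n - 4)*(n - 3)*(n^2 + 4*n) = n^3*(n - 4)*(n - 3)*(n + 4)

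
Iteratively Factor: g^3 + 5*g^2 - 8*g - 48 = (g + 4)*(g^2 + g - 12) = (g + 4)^2*(g - 3)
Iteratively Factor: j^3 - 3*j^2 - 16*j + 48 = (j + 4)*(j^2 - 7*j + 12) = (j - 4)*(j + 4)*(j - 3)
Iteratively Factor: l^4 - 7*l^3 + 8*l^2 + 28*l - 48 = (l - 2)*(l^3 - 5*l^2 - 2*l + 24) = (l - 4)*(l - 2)*(l^2 - l - 6) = (l - 4)*(l - 2)*(l + 2)*(l - 3)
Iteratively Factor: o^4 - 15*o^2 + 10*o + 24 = (o + 4)*(o^3 - 4*o^2 + o + 6) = (o - 3)*(o + 4)*(o^2 - o - 2) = (o - 3)*(o - 2)*(o + 4)*(o + 1)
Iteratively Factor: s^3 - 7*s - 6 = (s + 1)*(s^2 - s - 6) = (s + 1)*(s + 2)*(s - 3)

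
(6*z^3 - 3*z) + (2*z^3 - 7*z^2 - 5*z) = 8*z^3 - 7*z^2 - 8*z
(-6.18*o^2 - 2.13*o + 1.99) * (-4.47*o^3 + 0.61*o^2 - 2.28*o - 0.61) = 27.6246*o^5 + 5.7513*o^4 + 3.8958*o^3 + 9.8401*o^2 - 3.2379*o - 1.2139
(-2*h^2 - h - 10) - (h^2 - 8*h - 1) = -3*h^2 + 7*h - 9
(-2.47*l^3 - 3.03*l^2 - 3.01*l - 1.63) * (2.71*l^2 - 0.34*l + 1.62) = -6.6937*l^5 - 7.3715*l^4 - 11.1283*l^3 - 8.3025*l^2 - 4.322*l - 2.6406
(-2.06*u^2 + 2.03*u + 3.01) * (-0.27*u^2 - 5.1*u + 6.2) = 0.5562*u^4 + 9.9579*u^3 - 23.9377*u^2 - 2.765*u + 18.662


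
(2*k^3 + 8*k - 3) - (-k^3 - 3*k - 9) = 3*k^3 + 11*k + 6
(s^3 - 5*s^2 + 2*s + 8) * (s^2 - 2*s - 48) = s^5 - 7*s^4 - 36*s^3 + 244*s^2 - 112*s - 384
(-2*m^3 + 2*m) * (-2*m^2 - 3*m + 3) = 4*m^5 + 6*m^4 - 10*m^3 - 6*m^2 + 6*m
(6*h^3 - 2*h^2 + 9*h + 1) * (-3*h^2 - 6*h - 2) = -18*h^5 - 30*h^4 - 27*h^3 - 53*h^2 - 24*h - 2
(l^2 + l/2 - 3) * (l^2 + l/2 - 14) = l^4 + l^3 - 67*l^2/4 - 17*l/2 + 42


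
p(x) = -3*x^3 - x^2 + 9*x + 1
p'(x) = -9*x^2 - 2*x + 9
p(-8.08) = 1445.54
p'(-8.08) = -562.42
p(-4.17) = 163.62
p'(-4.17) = -139.16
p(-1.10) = -6.12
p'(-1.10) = 0.31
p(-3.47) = 83.07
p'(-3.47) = -92.43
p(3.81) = -145.15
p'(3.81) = -129.26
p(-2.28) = 10.84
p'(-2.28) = -33.23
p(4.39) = -232.58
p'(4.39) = -173.23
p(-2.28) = 10.84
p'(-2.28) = -33.23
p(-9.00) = 2026.00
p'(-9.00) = -702.00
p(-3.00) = 46.00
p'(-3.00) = -66.00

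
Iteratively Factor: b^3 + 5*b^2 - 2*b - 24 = (b + 3)*(b^2 + 2*b - 8) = (b + 3)*(b + 4)*(b - 2)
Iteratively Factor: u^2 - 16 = (u - 4)*(u + 4)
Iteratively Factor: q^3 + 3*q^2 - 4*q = (q)*(q^2 + 3*q - 4) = q*(q + 4)*(q - 1)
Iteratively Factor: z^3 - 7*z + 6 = (z - 1)*(z^2 + z - 6) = (z - 2)*(z - 1)*(z + 3)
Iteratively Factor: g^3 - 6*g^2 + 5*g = (g - 1)*(g^2 - 5*g) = g*(g - 1)*(g - 5)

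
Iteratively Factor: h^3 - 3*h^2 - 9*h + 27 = (h - 3)*(h^2 - 9) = (h - 3)*(h + 3)*(h - 3)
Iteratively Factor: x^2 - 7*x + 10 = (x - 2)*(x - 5)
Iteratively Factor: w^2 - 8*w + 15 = (w - 5)*(w - 3)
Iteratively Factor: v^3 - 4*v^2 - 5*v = (v - 5)*(v^2 + v) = v*(v - 5)*(v + 1)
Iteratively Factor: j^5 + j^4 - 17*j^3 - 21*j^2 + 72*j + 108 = (j + 2)*(j^4 - j^3 - 15*j^2 + 9*j + 54) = (j + 2)*(j + 3)*(j^3 - 4*j^2 - 3*j + 18) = (j - 3)*(j + 2)*(j + 3)*(j^2 - j - 6) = (j - 3)^2*(j + 2)*(j + 3)*(j + 2)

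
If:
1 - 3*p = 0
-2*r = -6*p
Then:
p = 1/3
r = 1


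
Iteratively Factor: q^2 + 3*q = (q + 3)*(q)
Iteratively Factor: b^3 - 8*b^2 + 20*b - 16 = (b - 2)*(b^2 - 6*b + 8) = (b - 4)*(b - 2)*(b - 2)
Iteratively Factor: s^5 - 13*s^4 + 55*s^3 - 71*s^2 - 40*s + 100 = (s + 1)*(s^4 - 14*s^3 + 69*s^2 - 140*s + 100) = (s - 2)*(s + 1)*(s^3 - 12*s^2 + 45*s - 50) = (s - 2)^2*(s + 1)*(s^2 - 10*s + 25) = (s - 5)*(s - 2)^2*(s + 1)*(s - 5)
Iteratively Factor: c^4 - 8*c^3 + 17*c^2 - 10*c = (c - 2)*(c^3 - 6*c^2 + 5*c) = (c - 2)*(c - 1)*(c^2 - 5*c) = (c - 5)*(c - 2)*(c - 1)*(c)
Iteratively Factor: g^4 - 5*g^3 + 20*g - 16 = (g - 4)*(g^3 - g^2 - 4*g + 4) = (g - 4)*(g - 2)*(g^2 + g - 2) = (g - 4)*(g - 2)*(g - 1)*(g + 2)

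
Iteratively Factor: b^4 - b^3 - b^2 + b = (b + 1)*(b^3 - 2*b^2 + b) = (b - 1)*(b + 1)*(b^2 - b) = (b - 1)^2*(b + 1)*(b)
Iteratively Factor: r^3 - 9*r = (r - 3)*(r^2 + 3*r) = (r - 3)*(r + 3)*(r)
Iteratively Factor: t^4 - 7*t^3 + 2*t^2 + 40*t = (t - 5)*(t^3 - 2*t^2 - 8*t) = (t - 5)*(t - 4)*(t^2 + 2*t) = (t - 5)*(t - 4)*(t + 2)*(t)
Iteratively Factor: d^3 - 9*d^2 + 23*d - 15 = (d - 1)*(d^2 - 8*d + 15) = (d - 3)*(d - 1)*(d - 5)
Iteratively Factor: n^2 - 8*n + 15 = (n - 3)*(n - 5)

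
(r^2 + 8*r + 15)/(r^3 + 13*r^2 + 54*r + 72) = (r + 5)/(r^2 + 10*r + 24)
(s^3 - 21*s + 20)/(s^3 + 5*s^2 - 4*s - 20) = (s^2 - 5*s + 4)/(s^2 - 4)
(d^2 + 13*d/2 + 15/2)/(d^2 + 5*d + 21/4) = 2*(d + 5)/(2*d + 7)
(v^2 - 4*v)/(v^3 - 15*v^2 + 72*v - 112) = v/(v^2 - 11*v + 28)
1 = 1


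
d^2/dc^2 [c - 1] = 0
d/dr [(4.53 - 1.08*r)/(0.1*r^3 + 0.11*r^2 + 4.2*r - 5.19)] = (0.216*r^3 - 1.2402*r^2 - 0.9966*r - 13.4208)/(0.01*r^6 + 0.022*r^5 + 0.8521*r^4 - 0.114*r^3 + 16.4982*r^2 - 43.596*r + 26.9361)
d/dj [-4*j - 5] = -4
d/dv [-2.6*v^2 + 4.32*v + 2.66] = 4.32 - 5.2*v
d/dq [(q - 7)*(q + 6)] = 2*q - 1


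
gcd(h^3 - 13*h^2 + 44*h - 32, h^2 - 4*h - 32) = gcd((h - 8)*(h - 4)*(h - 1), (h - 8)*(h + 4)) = h - 8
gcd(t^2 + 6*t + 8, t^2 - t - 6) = t + 2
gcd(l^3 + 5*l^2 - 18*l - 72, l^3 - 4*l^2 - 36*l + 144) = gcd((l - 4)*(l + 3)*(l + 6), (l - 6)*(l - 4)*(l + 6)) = l^2 + 2*l - 24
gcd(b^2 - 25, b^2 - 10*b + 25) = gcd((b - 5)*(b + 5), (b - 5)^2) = b - 5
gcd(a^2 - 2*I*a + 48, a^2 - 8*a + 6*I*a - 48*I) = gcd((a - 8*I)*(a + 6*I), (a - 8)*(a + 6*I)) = a + 6*I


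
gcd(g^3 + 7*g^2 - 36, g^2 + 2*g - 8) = g - 2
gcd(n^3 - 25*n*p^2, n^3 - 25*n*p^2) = -n^3 + 25*n*p^2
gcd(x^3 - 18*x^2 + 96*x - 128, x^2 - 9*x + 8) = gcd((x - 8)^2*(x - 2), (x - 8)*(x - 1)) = x - 8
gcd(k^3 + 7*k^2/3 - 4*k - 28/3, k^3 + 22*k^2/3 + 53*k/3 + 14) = k^2 + 13*k/3 + 14/3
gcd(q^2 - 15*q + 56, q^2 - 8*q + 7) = q - 7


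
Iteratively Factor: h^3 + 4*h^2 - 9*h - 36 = (h + 4)*(h^2 - 9) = (h + 3)*(h + 4)*(h - 3)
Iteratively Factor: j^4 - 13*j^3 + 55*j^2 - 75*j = (j)*(j^3 - 13*j^2 + 55*j - 75) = j*(j - 3)*(j^2 - 10*j + 25) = j*(j - 5)*(j - 3)*(j - 5)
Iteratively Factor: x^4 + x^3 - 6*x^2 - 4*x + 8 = (x + 2)*(x^3 - x^2 - 4*x + 4) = (x - 1)*(x + 2)*(x^2 - 4) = (x - 2)*(x - 1)*(x + 2)*(x + 2)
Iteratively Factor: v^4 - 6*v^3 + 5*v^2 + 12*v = (v - 3)*(v^3 - 3*v^2 - 4*v) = (v - 3)*(v + 1)*(v^2 - 4*v) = v*(v - 3)*(v + 1)*(v - 4)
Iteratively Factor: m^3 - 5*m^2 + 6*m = (m)*(m^2 - 5*m + 6) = m*(m - 3)*(m - 2)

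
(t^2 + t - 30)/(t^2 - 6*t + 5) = (t + 6)/(t - 1)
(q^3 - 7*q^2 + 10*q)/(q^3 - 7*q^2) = (q^2 - 7*q + 10)/(q*(q - 7))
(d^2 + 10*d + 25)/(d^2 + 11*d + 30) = (d + 5)/(d + 6)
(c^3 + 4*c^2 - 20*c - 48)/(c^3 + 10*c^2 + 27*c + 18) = (c^2 - 2*c - 8)/(c^2 + 4*c + 3)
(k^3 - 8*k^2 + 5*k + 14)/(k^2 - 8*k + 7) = (k^2 - k - 2)/(k - 1)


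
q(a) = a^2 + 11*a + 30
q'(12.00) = 35.00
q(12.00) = 306.00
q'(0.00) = 11.00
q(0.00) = 30.00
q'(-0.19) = 10.62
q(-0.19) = 27.95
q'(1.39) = 13.78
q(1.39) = 47.22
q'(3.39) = 17.78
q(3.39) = 78.78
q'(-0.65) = 9.70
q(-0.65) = 23.27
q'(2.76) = 16.52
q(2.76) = 67.98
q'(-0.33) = 10.34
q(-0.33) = 26.48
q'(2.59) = 16.18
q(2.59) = 65.20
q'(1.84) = 14.68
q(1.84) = 53.63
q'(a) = 2*a + 11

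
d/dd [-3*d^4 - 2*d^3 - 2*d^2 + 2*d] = -12*d^3 - 6*d^2 - 4*d + 2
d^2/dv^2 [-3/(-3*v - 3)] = 2/(v + 1)^3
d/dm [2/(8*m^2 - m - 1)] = 2*(1 - 16*m)/(-8*m^2 + m + 1)^2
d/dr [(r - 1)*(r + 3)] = 2*r + 2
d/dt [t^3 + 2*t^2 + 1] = t*(3*t + 4)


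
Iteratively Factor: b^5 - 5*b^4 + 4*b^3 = (b - 4)*(b^4 - b^3) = b*(b - 4)*(b^3 - b^2) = b^2*(b - 4)*(b^2 - b) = b^3*(b - 4)*(b - 1)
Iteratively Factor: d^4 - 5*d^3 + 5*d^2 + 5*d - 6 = (d - 1)*(d^3 - 4*d^2 + d + 6) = (d - 3)*(d - 1)*(d^2 - d - 2) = (d - 3)*(d - 2)*(d - 1)*(d + 1)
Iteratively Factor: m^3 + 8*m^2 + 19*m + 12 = (m + 3)*(m^2 + 5*m + 4) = (m + 3)*(m + 4)*(m + 1)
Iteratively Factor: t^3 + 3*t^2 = (t + 3)*(t^2) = t*(t + 3)*(t)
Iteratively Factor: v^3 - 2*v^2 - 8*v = (v + 2)*(v^2 - 4*v) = v*(v + 2)*(v - 4)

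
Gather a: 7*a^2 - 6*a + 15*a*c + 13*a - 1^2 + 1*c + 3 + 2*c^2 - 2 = 7*a^2 + a*(15*c + 7) + 2*c^2 + c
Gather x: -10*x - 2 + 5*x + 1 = -5*x - 1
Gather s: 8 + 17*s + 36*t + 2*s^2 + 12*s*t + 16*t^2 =2*s^2 + s*(12*t + 17) + 16*t^2 + 36*t + 8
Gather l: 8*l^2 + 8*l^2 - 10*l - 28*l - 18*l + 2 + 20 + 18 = 16*l^2 - 56*l + 40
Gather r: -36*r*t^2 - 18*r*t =r*(-36*t^2 - 18*t)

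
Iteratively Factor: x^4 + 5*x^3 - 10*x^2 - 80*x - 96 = (x + 3)*(x^3 + 2*x^2 - 16*x - 32) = (x + 2)*(x + 3)*(x^2 - 16) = (x - 4)*(x + 2)*(x + 3)*(x + 4)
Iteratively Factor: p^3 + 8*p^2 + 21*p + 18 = (p + 3)*(p^2 + 5*p + 6) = (p + 2)*(p + 3)*(p + 3)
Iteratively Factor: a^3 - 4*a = (a)*(a^2 - 4) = a*(a + 2)*(a - 2)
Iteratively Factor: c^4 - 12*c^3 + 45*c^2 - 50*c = (c - 5)*(c^3 - 7*c^2 + 10*c) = (c - 5)^2*(c^2 - 2*c) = c*(c - 5)^2*(c - 2)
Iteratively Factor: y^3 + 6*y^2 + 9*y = (y + 3)*(y^2 + 3*y) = y*(y + 3)*(y + 3)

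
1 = 1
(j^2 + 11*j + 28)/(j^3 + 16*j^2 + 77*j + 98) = (j + 4)/(j^2 + 9*j + 14)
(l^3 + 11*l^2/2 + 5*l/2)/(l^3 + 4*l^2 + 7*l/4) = 2*(l + 5)/(2*l + 7)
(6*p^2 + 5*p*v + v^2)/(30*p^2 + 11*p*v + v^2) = (6*p^2 + 5*p*v + v^2)/(30*p^2 + 11*p*v + v^2)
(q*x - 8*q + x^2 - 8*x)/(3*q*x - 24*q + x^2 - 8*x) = (q + x)/(3*q + x)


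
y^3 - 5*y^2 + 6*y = y*(y - 3)*(y - 2)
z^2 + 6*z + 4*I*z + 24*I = (z + 6)*(z + 4*I)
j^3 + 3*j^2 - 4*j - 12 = (j - 2)*(j + 2)*(j + 3)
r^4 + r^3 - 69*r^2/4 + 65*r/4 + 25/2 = (r - 5/2)*(r - 2)*(r + 1/2)*(r + 5)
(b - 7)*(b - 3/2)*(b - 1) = b^3 - 19*b^2/2 + 19*b - 21/2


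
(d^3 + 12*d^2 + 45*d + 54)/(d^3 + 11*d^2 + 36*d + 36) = (d + 3)/(d + 2)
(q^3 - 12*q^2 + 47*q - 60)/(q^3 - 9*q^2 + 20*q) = (q - 3)/q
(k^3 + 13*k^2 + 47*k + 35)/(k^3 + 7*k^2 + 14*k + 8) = (k^2 + 12*k + 35)/(k^2 + 6*k + 8)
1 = 1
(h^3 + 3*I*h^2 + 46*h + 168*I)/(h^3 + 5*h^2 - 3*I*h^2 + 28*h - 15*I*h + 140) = (h + 6*I)/(h + 5)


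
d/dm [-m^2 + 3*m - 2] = 3 - 2*m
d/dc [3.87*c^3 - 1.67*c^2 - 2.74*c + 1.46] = 11.61*c^2 - 3.34*c - 2.74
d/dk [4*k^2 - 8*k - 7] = 8*k - 8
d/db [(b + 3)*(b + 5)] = 2*b + 8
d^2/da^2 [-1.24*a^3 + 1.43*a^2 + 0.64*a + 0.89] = 2.86 - 7.44*a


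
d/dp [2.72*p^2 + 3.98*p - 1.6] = 5.44*p + 3.98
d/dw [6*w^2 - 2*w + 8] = 12*w - 2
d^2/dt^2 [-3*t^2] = -6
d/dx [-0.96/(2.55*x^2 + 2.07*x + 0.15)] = (4.896*x + 1.9872)/(2.55*x^2 + 2.07*x + 0.15)^2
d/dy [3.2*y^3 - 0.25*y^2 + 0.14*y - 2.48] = 9.6*y^2 - 0.5*y + 0.14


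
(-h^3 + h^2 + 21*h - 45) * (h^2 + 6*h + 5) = -h^5 - 5*h^4 + 22*h^3 + 86*h^2 - 165*h - 225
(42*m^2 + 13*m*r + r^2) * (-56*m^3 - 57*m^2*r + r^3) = -2352*m^5 - 3122*m^4*r - 797*m^3*r^2 - 15*m^2*r^3 + 13*m*r^4 + r^5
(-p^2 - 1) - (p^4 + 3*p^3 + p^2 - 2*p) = -p^4 - 3*p^3 - 2*p^2 + 2*p - 1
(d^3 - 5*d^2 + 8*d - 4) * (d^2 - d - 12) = d^5 - 6*d^4 + d^3 + 48*d^2 - 92*d + 48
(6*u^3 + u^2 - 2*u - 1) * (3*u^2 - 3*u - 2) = 18*u^5 - 15*u^4 - 21*u^3 + u^2 + 7*u + 2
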